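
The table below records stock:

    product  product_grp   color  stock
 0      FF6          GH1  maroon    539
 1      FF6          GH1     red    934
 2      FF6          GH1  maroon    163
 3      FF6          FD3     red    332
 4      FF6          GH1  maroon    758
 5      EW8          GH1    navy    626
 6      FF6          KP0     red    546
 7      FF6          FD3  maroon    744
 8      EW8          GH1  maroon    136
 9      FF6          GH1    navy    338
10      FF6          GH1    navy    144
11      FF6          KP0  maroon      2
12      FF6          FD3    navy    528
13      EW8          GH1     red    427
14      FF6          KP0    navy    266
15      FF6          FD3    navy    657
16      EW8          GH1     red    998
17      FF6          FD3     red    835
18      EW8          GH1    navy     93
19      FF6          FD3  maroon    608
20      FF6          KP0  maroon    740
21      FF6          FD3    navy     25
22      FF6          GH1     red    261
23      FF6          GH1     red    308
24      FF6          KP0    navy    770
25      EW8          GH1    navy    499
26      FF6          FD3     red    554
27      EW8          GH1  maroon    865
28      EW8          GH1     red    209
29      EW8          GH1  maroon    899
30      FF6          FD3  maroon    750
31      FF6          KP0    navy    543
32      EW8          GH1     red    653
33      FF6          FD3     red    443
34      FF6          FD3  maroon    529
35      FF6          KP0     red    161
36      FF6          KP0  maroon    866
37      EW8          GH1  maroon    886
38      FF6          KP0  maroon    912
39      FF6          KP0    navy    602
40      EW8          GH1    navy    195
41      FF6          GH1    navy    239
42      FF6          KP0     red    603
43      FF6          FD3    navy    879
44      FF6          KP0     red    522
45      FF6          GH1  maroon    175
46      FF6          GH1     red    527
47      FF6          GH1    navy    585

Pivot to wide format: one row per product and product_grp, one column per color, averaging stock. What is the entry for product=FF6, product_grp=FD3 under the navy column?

522.25

Rows with product=FF6, product_grp=FD3 and color=navy: stock values are 528, 657, 25, 879.
(528 + 657 + 25 + 879) / 4 = 522.25.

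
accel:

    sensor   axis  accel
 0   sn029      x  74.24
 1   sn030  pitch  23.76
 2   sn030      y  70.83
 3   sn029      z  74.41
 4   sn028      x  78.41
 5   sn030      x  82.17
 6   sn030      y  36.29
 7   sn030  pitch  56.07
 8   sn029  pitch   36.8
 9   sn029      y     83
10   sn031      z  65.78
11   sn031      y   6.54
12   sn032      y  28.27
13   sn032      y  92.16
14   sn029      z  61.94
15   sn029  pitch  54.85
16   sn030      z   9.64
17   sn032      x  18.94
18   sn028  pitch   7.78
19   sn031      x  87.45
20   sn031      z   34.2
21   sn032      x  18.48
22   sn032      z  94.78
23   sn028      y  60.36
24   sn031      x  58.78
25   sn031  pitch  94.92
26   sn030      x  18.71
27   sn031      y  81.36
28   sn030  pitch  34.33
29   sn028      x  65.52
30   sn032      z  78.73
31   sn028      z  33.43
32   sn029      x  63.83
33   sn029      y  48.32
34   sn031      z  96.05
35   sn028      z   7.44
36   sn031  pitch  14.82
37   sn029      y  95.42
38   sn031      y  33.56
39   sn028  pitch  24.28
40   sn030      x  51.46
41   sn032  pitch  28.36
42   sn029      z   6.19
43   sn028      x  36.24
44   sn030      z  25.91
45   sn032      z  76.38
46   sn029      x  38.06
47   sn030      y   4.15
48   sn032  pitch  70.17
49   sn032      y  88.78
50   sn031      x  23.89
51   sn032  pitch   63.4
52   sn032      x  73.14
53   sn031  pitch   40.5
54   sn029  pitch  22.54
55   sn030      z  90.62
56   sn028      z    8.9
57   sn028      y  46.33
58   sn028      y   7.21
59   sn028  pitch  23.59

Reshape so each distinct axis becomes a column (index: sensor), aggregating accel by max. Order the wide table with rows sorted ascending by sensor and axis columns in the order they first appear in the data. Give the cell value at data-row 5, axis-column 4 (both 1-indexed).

With rows sorted ascending by sensor, row 5 is sensor=sn032. axis columns in first-appearance order: x, pitch, y, z; column 4 is z.
Long rows with sensor=sn032, axis=z: max(94.78, 78.73, 76.38) = 94.78.

94.78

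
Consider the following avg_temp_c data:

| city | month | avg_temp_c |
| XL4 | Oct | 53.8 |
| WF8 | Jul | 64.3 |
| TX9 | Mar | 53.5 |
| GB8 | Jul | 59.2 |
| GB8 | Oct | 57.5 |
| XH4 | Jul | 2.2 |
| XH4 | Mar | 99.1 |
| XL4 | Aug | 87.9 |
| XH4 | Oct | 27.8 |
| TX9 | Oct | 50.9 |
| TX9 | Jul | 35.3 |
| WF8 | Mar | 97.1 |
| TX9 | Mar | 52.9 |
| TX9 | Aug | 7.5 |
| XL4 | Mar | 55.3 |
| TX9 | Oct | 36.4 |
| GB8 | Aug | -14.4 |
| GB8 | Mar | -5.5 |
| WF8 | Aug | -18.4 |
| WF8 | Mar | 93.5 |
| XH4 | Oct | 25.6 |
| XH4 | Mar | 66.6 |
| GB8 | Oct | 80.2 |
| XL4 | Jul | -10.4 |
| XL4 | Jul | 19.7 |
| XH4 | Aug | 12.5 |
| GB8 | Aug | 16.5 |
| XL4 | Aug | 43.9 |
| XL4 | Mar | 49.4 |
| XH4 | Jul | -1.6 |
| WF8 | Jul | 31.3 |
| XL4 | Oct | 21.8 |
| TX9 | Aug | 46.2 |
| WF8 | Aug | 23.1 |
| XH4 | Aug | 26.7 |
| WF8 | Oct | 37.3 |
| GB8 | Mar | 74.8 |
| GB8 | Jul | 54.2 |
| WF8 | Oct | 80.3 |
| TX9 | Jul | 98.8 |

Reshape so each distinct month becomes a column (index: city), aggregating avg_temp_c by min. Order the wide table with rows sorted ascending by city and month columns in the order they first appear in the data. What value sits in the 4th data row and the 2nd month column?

With rows sorted ascending by city, row 4 is city=XH4. month columns in first-appearance order: Oct, Jul, Mar, Aug; column 2 is Jul.
Long rows with city=XH4, month=Jul: min(2.2, -1.6) = -1.6.

-1.6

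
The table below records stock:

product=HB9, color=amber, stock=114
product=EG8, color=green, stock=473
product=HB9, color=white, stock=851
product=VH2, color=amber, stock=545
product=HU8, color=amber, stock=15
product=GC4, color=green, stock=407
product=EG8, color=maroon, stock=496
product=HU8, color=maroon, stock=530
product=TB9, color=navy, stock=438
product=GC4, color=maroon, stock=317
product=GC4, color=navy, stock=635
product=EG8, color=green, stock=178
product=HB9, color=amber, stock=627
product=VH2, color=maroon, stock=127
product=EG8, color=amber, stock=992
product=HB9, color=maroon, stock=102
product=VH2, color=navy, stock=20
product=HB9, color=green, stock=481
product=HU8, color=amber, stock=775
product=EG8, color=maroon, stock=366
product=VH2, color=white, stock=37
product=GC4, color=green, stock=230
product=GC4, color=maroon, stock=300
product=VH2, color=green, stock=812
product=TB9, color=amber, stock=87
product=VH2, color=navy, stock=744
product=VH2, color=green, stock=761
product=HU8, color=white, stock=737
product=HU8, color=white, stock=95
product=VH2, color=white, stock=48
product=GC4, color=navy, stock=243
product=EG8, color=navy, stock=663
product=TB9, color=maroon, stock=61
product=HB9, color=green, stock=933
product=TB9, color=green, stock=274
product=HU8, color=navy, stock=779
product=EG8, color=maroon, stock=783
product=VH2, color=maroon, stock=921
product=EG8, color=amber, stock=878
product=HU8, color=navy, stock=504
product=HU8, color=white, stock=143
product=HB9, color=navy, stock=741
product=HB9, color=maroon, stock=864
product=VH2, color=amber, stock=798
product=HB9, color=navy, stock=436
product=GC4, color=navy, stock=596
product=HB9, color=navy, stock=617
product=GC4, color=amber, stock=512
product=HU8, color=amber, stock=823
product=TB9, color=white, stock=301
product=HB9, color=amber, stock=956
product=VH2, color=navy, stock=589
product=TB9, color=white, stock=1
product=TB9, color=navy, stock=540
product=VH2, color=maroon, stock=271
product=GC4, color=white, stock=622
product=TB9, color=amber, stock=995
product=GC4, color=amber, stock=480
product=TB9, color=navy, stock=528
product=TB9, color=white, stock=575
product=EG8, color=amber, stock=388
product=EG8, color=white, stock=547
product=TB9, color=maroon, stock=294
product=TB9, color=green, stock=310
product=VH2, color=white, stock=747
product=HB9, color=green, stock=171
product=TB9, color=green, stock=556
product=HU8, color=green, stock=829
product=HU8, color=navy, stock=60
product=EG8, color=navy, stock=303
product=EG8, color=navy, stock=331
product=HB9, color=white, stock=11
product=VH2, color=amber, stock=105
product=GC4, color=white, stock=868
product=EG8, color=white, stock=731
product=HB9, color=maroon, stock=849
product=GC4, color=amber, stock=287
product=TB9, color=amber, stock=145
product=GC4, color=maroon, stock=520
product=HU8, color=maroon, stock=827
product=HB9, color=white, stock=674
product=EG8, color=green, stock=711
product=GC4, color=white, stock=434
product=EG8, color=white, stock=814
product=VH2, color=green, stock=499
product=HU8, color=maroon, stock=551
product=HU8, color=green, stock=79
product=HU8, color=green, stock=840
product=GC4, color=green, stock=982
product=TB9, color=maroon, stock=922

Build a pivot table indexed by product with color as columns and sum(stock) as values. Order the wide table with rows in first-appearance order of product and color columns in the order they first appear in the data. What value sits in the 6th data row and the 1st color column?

1227

With rows in first-appearance order of product, row 6 is product=TB9. color columns in first-appearance order: amber, green, white, maroon, navy; column 1 is amber.
Long rows with product=TB9, color=amber: 87 + 995 + 145 = 1227.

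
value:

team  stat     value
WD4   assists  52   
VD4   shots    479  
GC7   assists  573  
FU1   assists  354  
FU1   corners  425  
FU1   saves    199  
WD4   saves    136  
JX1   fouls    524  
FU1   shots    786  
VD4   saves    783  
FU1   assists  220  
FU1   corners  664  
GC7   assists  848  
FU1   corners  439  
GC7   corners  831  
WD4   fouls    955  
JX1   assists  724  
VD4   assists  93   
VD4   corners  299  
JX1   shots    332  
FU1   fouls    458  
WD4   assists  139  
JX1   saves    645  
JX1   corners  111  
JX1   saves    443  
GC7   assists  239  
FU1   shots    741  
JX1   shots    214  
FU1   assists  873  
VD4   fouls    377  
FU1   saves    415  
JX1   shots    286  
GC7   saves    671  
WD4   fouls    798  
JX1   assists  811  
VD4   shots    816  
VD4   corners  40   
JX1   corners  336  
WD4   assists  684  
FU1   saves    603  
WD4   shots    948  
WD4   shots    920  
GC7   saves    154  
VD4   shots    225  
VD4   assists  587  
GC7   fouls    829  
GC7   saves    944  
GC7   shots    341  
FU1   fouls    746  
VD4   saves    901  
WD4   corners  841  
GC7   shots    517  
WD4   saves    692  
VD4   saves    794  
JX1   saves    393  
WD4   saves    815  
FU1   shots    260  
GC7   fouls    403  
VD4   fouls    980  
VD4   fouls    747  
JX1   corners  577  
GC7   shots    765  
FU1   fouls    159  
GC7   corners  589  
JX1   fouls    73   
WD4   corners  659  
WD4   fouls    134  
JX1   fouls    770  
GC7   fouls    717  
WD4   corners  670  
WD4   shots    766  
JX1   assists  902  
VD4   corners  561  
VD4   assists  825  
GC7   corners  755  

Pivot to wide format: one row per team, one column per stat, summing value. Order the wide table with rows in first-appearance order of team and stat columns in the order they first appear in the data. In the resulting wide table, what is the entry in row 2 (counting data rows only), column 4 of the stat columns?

With rows in first-appearance order of team, row 2 is team=VD4. stat columns in first-appearance order: assists, shots, corners, saves, fouls; column 4 is saves.
Long rows with team=VD4, stat=saves: 783 + 901 + 794 = 2478.

2478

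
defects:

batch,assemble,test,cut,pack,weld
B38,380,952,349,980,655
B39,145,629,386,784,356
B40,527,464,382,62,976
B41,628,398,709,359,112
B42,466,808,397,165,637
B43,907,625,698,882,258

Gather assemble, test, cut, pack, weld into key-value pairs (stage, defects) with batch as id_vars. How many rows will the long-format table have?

6 batch values × 5 melted columns = 30 rows.

30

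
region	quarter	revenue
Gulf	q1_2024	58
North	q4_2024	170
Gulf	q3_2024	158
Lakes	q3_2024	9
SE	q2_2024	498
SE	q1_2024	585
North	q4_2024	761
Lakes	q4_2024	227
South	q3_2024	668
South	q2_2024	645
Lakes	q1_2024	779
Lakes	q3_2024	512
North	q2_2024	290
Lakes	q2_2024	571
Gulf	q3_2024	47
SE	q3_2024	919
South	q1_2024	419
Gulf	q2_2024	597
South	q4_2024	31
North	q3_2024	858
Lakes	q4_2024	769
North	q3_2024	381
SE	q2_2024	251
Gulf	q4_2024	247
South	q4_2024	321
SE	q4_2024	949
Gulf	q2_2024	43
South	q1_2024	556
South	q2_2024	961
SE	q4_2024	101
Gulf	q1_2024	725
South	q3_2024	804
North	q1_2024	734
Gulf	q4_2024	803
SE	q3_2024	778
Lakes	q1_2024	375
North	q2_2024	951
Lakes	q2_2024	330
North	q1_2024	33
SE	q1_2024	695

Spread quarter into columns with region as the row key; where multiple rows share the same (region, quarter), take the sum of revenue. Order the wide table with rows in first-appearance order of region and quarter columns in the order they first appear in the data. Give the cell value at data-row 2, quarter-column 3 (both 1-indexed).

1239

With rows in first-appearance order of region, row 2 is region=North. quarter columns in first-appearance order: q1_2024, q4_2024, q3_2024, q2_2024; column 3 is q3_2024.
Long rows with region=North, quarter=q3_2024: 858 + 381 = 1239.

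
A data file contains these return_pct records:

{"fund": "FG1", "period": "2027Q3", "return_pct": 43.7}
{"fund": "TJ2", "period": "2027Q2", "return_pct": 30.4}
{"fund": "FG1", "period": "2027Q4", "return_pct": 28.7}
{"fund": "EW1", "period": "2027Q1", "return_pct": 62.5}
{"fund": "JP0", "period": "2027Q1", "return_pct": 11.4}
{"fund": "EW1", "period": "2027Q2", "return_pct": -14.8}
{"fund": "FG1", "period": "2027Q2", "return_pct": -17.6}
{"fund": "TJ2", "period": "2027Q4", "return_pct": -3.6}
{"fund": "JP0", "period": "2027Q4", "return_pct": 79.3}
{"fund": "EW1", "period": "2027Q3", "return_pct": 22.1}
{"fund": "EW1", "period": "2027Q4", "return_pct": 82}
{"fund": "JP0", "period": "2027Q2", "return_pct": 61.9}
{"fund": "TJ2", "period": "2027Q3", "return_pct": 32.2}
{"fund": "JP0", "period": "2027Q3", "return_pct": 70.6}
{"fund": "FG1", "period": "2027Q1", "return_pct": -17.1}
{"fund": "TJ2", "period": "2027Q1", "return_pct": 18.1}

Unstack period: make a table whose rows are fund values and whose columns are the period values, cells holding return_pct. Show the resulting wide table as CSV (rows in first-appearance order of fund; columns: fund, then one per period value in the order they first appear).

Columns: fund plus the 4 distinct period values (2027Q3, 2027Q2, 2027Q4, 2027Q1).
For example, row FG1 column 2027Q3 takes return_pct=43.7 from the long row (FG1, 2027Q3).

fund,2027Q3,2027Q2,2027Q4,2027Q1
FG1,43.7,-17.6,28.7,-17.1
TJ2,32.2,30.4,-3.6,18.1
EW1,22.1,-14.8,82,62.5
JP0,70.6,61.9,79.3,11.4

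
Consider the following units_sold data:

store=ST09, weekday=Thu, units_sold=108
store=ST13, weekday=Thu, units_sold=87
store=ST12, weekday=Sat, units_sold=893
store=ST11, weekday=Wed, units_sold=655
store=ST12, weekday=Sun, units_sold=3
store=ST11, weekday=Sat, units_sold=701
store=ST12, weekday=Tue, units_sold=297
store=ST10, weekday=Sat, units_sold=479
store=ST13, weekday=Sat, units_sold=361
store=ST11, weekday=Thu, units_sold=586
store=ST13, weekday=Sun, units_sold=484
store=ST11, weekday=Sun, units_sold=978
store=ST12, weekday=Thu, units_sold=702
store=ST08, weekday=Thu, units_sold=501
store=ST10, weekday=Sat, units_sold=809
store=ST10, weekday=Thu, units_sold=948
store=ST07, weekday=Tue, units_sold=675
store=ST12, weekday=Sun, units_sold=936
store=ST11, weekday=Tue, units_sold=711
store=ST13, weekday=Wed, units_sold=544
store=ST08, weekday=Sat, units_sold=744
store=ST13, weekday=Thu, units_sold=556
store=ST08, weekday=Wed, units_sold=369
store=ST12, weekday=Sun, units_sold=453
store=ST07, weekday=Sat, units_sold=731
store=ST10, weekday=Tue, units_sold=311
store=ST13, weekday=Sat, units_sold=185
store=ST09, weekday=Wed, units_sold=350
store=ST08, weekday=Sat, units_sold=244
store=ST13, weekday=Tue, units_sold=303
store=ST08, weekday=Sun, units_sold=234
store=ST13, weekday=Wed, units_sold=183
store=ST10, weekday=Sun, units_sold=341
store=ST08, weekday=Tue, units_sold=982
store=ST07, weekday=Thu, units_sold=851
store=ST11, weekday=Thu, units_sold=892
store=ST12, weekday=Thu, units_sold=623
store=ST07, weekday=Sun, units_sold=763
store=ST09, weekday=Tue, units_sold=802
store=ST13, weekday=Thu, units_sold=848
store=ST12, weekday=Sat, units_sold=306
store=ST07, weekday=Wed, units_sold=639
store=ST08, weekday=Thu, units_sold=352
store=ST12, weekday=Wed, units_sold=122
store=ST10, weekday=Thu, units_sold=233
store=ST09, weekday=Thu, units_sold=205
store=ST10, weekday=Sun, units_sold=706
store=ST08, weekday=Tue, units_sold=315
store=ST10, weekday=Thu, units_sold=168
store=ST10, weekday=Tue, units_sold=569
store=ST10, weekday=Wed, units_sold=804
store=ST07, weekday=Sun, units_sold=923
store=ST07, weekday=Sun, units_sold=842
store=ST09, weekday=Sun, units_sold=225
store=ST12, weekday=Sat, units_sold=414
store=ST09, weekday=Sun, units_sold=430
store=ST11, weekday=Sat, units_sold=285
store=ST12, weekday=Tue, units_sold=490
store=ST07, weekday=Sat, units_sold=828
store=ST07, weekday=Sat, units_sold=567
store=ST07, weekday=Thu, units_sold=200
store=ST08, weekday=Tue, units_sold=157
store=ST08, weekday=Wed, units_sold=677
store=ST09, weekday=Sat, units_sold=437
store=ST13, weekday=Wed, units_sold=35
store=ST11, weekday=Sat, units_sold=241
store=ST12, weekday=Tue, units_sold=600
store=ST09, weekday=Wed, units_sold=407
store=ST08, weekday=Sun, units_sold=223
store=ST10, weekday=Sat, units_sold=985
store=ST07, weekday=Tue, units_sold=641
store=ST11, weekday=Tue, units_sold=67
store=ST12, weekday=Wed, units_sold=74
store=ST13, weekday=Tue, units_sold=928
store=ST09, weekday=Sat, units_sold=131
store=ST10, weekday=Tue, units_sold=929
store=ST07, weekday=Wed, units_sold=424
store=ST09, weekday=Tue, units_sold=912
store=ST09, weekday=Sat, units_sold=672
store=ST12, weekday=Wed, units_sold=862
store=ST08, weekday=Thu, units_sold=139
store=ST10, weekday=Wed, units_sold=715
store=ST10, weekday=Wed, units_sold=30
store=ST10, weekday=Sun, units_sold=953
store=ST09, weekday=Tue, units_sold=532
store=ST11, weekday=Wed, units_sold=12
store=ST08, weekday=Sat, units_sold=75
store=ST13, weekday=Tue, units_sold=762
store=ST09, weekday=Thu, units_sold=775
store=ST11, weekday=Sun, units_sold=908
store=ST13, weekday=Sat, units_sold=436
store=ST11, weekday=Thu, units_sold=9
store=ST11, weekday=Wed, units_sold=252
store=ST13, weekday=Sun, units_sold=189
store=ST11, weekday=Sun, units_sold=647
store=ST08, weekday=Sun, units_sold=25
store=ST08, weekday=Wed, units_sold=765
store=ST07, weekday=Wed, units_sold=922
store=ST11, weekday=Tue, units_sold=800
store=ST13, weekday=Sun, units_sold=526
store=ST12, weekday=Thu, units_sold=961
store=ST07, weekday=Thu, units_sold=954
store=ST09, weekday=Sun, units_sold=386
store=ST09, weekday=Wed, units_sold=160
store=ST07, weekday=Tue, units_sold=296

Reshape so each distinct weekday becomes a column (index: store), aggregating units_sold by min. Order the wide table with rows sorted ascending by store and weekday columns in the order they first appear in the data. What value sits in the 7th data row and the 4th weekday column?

189

With rows sorted ascending by store, row 7 is store=ST13. weekday columns in first-appearance order: Thu, Sat, Wed, Sun, Tue; column 4 is Sun.
Long rows with store=ST13, weekday=Sun: min(484, 189, 526) = 189.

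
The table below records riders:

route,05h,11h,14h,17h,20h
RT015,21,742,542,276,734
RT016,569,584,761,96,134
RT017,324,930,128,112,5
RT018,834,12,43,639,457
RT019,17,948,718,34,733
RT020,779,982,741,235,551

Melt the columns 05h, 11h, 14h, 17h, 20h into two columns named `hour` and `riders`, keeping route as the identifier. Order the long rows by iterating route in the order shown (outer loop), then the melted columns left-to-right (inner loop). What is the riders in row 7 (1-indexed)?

584

30 rows total (6 × 5). Row 7: index ⌊(7-1)/5⌋ = 1 into route → RT016; (7-1) mod 5 = 1 into the melted columns → 11h.
So row 7 is (RT016, 11h, 584); riders = 584.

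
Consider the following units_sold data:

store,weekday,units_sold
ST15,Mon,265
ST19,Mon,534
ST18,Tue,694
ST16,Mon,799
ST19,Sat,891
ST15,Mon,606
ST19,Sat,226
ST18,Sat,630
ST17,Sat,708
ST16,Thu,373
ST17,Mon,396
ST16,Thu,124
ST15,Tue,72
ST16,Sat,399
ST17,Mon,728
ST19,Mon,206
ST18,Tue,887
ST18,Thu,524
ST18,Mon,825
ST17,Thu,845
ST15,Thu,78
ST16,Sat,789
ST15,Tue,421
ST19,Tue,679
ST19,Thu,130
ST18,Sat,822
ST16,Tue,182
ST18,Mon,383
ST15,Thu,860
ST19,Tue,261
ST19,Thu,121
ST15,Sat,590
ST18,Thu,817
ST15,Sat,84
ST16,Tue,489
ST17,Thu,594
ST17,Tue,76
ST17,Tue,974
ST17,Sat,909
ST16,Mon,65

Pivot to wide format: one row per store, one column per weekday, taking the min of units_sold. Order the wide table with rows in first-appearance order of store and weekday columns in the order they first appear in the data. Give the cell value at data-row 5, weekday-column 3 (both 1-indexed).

With rows in first-appearance order of store, row 5 is store=ST17. weekday columns in first-appearance order: Mon, Tue, Sat, Thu; column 3 is Sat.
Long rows with store=ST17, weekday=Sat: min(708, 909) = 708.

708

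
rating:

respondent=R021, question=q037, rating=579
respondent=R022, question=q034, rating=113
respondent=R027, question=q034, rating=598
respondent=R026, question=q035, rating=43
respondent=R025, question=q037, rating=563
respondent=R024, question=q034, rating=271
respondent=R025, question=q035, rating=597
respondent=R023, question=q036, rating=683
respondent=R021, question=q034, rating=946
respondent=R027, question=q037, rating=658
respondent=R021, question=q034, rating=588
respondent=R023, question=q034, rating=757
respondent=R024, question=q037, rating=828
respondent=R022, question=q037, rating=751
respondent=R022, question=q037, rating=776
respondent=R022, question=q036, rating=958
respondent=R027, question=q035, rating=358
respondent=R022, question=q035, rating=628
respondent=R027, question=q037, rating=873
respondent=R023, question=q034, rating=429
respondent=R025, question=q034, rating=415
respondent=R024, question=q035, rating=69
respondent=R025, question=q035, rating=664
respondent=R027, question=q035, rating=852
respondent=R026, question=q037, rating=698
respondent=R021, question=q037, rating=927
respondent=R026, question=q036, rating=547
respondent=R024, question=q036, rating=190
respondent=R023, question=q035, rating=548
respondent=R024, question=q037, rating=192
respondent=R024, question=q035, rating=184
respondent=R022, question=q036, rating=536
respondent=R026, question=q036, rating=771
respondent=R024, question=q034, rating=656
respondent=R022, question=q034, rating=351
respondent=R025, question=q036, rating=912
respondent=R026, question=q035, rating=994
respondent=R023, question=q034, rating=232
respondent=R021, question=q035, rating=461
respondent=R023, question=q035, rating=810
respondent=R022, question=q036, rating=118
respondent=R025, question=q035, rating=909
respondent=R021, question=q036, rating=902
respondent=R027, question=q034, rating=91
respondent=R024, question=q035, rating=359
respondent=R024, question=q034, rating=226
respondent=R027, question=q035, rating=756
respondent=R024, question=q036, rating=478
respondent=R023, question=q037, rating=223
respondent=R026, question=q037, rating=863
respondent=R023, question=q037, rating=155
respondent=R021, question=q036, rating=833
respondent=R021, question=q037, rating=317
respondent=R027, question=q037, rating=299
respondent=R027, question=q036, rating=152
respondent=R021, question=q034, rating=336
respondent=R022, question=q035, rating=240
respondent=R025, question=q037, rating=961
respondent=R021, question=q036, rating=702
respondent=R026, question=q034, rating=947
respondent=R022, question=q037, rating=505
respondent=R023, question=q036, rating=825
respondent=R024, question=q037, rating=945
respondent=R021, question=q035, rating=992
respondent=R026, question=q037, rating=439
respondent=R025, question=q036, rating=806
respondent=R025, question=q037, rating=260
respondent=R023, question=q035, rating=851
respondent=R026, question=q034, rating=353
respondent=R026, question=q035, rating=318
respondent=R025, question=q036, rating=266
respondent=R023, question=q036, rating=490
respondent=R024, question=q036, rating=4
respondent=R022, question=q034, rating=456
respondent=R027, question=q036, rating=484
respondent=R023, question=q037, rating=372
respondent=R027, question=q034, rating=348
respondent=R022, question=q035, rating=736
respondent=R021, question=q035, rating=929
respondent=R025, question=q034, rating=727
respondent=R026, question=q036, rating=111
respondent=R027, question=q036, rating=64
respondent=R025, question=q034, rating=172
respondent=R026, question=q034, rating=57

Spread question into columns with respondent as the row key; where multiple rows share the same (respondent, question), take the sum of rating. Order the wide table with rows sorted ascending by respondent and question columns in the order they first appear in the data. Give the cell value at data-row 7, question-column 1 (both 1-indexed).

With rows sorted ascending by respondent, row 7 is respondent=R027. question columns in first-appearance order: q037, q034, q035, q036; column 1 is q037.
Long rows with respondent=R027, question=q037: 658 + 873 + 299 = 1830.

1830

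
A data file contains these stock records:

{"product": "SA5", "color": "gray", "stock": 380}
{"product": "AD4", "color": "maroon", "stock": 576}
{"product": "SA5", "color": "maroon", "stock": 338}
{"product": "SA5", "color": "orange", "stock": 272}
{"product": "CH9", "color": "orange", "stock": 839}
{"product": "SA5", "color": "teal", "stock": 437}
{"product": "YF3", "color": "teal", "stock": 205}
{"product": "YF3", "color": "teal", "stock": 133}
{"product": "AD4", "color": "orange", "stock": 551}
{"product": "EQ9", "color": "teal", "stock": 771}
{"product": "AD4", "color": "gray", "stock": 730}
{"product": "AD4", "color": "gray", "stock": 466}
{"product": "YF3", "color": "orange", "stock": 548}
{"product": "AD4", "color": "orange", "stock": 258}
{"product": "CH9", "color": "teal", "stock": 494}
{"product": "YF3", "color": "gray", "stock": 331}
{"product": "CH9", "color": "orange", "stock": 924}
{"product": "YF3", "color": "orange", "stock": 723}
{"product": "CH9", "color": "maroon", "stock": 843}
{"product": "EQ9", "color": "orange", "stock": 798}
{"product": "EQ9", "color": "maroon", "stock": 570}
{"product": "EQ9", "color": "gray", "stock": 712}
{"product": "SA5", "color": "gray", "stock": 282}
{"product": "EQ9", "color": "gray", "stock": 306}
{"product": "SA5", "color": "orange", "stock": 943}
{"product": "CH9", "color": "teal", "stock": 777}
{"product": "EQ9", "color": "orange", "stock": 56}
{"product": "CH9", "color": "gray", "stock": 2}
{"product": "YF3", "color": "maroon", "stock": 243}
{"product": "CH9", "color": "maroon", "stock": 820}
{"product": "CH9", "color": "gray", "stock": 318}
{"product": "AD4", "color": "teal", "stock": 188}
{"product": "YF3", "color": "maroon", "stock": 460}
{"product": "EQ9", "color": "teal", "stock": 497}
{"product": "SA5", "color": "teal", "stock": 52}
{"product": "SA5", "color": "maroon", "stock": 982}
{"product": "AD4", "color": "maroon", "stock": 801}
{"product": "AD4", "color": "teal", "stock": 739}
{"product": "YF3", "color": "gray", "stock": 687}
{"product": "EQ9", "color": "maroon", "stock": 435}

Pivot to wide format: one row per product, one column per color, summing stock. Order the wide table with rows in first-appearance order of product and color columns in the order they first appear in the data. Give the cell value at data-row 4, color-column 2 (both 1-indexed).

703

With rows in first-appearance order of product, row 4 is product=YF3. color columns in first-appearance order: gray, maroon, orange, teal; column 2 is maroon.
Long rows with product=YF3, color=maroon: 243 + 460 = 703.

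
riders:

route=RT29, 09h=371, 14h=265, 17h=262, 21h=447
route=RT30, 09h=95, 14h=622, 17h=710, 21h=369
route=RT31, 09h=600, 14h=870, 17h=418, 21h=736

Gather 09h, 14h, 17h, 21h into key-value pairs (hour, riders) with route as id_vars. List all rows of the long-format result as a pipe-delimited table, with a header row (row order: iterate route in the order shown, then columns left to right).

Each (route, column) pair becomes one row: 3 × 4 = 12 rows.
For example, (RT29, 09h) → riders=371.

| route | hour | riders |
| RT29 | 09h | 371 |
| RT29 | 14h | 265 |
| RT29 | 17h | 262 |
| RT29 | 21h | 447 |
| RT30 | 09h | 95 |
| RT30 | 14h | 622 |
| RT30 | 17h | 710 |
| RT30 | 21h | 369 |
| RT31 | 09h | 600 |
| RT31 | 14h | 870 |
| RT31 | 17h | 418 |
| RT31 | 21h | 736 |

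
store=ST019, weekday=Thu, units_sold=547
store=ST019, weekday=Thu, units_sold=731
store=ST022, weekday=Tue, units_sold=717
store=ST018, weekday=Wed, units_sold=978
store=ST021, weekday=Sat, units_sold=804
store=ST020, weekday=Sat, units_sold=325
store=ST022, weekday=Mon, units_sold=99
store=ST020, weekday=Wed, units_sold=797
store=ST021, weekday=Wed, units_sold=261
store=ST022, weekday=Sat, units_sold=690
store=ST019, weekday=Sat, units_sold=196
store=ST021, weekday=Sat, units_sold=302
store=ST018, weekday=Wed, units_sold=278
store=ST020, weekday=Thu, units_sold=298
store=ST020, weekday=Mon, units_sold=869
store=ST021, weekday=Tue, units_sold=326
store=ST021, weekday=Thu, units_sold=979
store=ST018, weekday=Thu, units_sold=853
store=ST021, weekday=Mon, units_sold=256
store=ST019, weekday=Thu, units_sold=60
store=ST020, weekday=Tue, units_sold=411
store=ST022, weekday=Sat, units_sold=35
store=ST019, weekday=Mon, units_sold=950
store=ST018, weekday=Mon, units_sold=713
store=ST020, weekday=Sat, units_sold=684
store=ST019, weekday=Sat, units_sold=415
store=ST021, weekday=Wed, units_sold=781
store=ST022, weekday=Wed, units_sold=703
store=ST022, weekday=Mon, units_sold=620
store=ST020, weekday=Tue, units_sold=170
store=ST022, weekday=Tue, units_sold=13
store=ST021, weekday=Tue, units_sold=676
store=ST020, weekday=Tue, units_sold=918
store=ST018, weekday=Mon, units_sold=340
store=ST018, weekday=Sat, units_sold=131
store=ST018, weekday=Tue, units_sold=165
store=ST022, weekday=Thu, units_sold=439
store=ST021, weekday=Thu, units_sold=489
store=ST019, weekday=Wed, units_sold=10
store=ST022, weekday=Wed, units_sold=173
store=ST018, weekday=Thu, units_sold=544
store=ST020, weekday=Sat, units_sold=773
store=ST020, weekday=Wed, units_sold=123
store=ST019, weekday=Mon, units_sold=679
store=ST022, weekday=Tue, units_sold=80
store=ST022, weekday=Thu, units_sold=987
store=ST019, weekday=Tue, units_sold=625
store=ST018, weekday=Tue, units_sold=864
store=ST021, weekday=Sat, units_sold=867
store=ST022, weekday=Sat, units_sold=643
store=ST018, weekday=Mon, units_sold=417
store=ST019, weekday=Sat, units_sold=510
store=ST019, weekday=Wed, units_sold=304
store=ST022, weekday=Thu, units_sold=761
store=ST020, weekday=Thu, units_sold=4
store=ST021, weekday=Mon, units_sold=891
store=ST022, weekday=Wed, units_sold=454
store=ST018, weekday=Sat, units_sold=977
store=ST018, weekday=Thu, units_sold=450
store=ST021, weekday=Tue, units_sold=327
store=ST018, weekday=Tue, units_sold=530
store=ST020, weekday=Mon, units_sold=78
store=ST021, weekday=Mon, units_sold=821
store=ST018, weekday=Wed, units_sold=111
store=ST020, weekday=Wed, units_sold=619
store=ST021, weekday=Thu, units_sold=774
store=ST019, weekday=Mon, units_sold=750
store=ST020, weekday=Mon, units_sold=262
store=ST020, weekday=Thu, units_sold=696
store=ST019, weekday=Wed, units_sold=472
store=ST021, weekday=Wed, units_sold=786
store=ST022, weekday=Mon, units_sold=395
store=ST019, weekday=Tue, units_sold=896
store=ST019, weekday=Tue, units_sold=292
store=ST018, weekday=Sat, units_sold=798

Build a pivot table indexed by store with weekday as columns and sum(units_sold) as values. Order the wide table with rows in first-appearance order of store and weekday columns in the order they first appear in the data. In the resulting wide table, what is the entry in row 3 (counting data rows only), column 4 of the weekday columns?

With rows in first-appearance order of store, row 3 is store=ST018. weekday columns in first-appearance order: Thu, Tue, Wed, Sat, Mon; column 4 is Sat.
Long rows with store=ST018, weekday=Sat: 131 + 977 + 798 = 1906.

1906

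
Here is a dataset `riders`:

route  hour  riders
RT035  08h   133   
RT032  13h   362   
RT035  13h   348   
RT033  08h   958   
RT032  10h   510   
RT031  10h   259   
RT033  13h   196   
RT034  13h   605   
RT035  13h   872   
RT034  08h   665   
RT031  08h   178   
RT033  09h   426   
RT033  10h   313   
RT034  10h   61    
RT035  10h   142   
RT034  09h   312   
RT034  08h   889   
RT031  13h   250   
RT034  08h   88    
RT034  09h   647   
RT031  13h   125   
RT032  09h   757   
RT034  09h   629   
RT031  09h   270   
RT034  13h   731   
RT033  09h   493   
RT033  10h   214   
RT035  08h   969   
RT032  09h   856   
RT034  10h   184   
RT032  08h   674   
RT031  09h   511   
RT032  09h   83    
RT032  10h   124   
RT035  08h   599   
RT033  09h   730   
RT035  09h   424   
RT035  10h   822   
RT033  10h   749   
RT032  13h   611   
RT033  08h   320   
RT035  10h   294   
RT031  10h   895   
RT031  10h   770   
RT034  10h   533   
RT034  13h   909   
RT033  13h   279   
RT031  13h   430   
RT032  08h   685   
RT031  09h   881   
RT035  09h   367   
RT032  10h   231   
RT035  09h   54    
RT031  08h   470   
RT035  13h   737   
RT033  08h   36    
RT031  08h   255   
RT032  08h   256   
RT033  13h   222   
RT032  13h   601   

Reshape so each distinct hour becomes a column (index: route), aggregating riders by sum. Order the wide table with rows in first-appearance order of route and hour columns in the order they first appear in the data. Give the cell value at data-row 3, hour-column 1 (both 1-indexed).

1314

With rows in first-appearance order of route, row 3 is route=RT033. hour columns in first-appearance order: 08h, 13h, 10h, 09h; column 1 is 08h.
Long rows with route=RT033, hour=08h: 958 + 320 + 36 = 1314.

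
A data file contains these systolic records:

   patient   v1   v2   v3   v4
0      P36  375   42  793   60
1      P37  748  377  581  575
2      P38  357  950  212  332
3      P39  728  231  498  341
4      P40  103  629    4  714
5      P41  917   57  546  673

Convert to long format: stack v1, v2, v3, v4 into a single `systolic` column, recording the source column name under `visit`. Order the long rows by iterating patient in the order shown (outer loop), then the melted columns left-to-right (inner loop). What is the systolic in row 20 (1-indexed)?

714

24 rows total (6 × 4). Row 20: index ⌊(20-1)/4⌋ = 4 into patient → P40; (20-1) mod 4 = 3 into the melted columns → v4.
So row 20 is (P40, v4, 714); systolic = 714.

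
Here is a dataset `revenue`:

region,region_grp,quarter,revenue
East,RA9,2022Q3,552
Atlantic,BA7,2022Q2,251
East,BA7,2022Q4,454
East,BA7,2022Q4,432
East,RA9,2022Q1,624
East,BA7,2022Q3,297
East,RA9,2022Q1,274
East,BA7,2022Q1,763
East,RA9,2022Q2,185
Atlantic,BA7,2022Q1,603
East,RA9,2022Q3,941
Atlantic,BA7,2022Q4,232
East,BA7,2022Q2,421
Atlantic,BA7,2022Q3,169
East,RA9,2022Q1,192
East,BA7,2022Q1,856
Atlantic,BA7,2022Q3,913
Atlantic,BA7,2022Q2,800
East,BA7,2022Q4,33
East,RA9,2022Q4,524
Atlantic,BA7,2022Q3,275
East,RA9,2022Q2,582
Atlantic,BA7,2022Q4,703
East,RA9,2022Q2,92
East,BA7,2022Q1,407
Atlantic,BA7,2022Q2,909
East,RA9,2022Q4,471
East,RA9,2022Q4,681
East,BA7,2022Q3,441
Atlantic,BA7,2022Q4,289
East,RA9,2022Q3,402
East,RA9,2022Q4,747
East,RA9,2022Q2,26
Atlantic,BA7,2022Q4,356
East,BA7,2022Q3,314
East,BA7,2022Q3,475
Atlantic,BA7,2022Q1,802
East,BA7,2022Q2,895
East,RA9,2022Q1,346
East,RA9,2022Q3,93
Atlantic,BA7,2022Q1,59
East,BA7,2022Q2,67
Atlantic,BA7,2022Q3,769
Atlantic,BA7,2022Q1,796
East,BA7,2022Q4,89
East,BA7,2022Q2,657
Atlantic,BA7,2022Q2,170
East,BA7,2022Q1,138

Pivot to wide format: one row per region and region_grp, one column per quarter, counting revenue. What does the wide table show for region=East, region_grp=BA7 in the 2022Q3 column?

Rows with region=East, region_grp=BA7 and quarter=2022Q3: revenue values are 297, 441, 314, 475.
4 rows match — count = 4.

4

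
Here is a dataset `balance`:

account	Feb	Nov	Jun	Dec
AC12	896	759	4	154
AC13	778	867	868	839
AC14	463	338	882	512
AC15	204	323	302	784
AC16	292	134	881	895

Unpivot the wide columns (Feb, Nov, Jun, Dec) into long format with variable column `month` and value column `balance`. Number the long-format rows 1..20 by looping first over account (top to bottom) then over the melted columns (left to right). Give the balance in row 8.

839

20 rows total (5 × 4). Row 8: index ⌊(8-1)/4⌋ = 1 into account → AC13; (8-1) mod 4 = 3 into the melted columns → Dec.
So row 8 is (AC13, Dec, 839); balance = 839.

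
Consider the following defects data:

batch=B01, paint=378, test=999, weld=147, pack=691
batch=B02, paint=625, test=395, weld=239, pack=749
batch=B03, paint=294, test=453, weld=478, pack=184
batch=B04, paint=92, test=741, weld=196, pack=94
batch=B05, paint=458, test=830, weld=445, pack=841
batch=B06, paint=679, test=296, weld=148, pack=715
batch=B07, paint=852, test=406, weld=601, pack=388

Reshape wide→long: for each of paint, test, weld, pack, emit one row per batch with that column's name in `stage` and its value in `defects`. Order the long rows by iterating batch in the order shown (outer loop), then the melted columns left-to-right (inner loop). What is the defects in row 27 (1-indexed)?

28 rows total (7 × 4). Row 27: index ⌊(27-1)/4⌋ = 6 into batch → B07; (27-1) mod 4 = 2 into the melted columns → weld.
So row 27 is (B07, weld, 601); defects = 601.

601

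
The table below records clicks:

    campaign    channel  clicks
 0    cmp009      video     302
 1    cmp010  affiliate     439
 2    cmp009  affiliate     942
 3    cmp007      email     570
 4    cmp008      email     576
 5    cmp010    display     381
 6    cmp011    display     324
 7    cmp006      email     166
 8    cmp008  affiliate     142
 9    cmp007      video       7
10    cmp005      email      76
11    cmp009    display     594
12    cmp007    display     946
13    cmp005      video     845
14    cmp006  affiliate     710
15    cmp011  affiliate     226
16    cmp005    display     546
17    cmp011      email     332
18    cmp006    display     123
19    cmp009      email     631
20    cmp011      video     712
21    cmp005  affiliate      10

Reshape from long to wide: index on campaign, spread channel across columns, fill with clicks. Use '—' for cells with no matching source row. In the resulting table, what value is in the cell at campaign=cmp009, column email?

631

The long row with campaign=cmp009, channel=email has clicks=631.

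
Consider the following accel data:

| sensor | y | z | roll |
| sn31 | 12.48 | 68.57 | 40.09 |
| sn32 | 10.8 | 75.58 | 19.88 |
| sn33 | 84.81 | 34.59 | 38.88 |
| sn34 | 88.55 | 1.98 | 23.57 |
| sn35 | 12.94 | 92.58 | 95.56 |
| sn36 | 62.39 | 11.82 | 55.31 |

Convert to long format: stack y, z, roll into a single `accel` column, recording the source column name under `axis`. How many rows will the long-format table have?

6 sensor values × 3 melted columns = 18 rows.

18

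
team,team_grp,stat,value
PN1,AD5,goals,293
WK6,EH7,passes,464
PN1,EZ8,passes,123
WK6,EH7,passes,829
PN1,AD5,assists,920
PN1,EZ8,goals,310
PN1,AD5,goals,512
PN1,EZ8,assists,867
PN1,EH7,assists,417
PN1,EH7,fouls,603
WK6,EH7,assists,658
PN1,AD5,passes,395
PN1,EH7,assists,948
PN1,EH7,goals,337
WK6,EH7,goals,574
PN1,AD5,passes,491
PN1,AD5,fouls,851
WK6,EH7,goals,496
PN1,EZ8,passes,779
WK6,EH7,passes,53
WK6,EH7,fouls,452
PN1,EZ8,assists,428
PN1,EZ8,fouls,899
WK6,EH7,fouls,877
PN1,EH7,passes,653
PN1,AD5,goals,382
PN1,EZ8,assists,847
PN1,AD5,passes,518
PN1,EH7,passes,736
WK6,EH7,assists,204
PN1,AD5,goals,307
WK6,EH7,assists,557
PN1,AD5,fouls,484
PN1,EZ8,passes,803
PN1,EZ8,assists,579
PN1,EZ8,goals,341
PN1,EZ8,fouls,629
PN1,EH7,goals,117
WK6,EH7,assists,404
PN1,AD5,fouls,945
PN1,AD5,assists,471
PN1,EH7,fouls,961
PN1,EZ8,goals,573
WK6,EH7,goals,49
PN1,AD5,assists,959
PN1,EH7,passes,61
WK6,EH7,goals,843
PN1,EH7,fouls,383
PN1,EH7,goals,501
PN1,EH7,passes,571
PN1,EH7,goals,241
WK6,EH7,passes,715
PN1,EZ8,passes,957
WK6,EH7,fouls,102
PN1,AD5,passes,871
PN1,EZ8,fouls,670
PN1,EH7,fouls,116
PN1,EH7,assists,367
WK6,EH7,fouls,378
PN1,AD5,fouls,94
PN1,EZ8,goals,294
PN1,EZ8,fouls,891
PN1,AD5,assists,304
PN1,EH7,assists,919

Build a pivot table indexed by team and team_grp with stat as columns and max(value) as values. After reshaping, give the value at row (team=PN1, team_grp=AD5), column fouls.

Rows with team=PN1, team_grp=AD5 and stat=fouls: value values are 851, 484, 945, 94.
max(851, 484, 945, 94) = 945.

945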